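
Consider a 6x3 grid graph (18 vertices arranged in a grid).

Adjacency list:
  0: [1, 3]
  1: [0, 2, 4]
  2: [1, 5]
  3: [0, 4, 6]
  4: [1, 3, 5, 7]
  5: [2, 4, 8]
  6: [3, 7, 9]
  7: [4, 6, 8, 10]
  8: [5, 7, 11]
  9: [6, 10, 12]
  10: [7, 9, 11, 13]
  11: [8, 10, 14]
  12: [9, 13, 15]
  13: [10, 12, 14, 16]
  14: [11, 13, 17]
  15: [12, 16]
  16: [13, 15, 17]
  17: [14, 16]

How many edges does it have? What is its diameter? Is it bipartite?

A 6x3 grid has 15 vertical edges and 12 horizontal edges.
Total edges = 15 + 12 = 27.
Diameter = (6-1) + (3-1) = 7 (corner to opposite corner).
Grid graphs are bipartite (checkerboard coloring).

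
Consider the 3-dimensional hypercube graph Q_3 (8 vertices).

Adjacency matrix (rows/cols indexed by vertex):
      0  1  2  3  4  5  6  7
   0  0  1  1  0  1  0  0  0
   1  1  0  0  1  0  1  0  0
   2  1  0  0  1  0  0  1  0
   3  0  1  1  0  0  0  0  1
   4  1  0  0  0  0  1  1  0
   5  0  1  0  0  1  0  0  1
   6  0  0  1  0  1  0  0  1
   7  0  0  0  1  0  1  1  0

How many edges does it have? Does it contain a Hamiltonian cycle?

Q_3 has 8 * 3 / 2 = 12 edges.
Q_3 (d >= 2) always has a Hamiltonian cycle: a 3-bit cyclic Gray code visits every vertex exactly once and returns to the start.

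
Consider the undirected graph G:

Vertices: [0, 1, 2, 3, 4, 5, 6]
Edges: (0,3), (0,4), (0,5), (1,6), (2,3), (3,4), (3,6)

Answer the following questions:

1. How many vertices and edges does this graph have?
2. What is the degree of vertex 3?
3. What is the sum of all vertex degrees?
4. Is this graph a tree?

Count: 7 vertices, 7 edges.
Vertex 3 has neighbors [0, 2, 4, 6], degree = 4.
Handshaking lemma: 2 * 7 = 14.
A tree on 7 vertices has 6 edges. This graph has 7 edges (1 extra). Not a tree.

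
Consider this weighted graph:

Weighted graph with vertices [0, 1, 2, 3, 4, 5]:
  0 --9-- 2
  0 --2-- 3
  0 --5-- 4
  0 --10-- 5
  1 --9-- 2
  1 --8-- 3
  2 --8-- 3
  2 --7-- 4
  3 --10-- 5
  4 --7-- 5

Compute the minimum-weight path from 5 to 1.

Using Dijkstra's algorithm from vertex 5:
Shortest path: 5 -> 3 -> 1
Total weight: 10 + 8 = 18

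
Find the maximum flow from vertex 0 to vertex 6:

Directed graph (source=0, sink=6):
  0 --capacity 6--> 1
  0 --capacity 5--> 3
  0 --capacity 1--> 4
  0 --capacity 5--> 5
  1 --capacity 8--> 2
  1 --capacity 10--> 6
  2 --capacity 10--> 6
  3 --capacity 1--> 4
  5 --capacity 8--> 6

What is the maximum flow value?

Computing max flow:
  Flow on (0->1): 6/6
  Flow on (0->5): 5/5
  Flow on (1->6): 6/10
  Flow on (5->6): 5/8
Maximum flow = 11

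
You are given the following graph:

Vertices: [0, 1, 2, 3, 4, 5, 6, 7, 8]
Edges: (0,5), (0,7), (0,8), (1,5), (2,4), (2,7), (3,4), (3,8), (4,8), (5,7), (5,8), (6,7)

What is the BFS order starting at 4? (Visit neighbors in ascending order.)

BFS from vertex 4 (neighbors processed in ascending order):
Visit order: 4, 2, 3, 8, 7, 0, 5, 6, 1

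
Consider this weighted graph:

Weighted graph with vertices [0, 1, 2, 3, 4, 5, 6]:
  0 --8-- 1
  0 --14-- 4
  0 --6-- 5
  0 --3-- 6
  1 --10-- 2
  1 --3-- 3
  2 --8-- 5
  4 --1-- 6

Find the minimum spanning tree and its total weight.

Applying Kruskal's algorithm (sort edges by weight, add if no cycle):
  Add (4,6) w=1
  Add (0,6) w=3
  Add (1,3) w=3
  Add (0,5) w=6
  Add (0,1) w=8
  Add (2,5) w=8
  Skip (1,2) w=10 (creates cycle)
  Skip (0,4) w=14 (creates cycle)
MST weight = 29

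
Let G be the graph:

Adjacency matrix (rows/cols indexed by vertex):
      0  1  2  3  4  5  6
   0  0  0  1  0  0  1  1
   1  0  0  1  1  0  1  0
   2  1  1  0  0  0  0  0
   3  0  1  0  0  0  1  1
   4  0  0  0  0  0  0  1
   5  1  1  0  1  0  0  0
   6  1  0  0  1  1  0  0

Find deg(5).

Vertex 5 has neighbors [0, 1, 3], so deg(5) = 3.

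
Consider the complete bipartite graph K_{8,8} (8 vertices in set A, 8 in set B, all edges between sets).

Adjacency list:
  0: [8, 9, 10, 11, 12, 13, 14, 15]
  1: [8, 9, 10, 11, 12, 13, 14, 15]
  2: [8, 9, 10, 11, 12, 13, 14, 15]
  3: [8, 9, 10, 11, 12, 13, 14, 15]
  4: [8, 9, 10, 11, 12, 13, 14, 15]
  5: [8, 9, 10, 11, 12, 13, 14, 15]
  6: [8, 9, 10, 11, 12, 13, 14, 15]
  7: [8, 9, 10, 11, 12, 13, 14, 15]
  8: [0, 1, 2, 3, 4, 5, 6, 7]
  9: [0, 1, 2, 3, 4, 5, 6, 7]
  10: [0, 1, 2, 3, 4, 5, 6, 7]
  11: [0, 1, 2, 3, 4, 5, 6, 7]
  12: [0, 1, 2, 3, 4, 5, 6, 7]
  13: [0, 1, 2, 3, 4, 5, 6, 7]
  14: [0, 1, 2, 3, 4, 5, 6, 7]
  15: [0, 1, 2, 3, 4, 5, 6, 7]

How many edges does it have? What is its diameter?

K_{8,8} has 8 * 8 = 64 edges.
Any vertex reaches any opposite-side vertex in 1 step; same-side vertices reach in 2 steps via any opposite-side vertex.
Diameter = 2.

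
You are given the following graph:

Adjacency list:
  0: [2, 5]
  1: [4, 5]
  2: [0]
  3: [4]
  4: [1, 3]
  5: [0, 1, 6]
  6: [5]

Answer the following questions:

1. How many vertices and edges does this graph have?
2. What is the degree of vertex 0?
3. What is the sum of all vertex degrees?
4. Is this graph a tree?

Count: 7 vertices, 6 edges.
Vertex 0 has neighbors [2, 5], degree = 2.
Handshaking lemma: 2 * 6 = 12.
A graph is a tree iff it is connected and has exactly n-1 edges. This graph is connected (all 7 vertices in one component) and has 7-1 = 6 edges. It is a tree.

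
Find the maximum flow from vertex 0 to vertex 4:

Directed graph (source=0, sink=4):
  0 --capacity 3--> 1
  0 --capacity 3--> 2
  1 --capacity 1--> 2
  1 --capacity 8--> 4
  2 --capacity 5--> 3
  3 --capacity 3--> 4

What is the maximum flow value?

Computing max flow:
  Flow on (0->1): 3/3
  Flow on (0->2): 3/3
  Flow on (1->4): 3/8
  Flow on (2->3): 3/5
  Flow on (3->4): 3/3
Maximum flow = 6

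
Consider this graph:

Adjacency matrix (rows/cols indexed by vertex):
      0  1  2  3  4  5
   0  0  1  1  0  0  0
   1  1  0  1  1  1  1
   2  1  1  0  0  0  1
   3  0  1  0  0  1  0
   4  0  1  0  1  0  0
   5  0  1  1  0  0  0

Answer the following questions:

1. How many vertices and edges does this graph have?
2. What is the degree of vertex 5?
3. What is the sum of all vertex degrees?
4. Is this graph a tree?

Count: 6 vertices, 8 edges.
Vertex 5 has neighbors [1, 2], degree = 2.
Handshaking lemma: 2 * 8 = 16.
A tree on 6 vertices has 5 edges. This graph has 8 edges (3 extra). Not a tree.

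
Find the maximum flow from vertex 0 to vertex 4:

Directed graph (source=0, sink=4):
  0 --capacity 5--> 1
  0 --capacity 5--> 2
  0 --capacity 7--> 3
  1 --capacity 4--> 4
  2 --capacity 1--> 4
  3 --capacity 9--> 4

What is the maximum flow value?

Computing max flow:
  Flow on (0->1): 4/5
  Flow on (0->2): 1/5
  Flow on (0->3): 7/7
  Flow on (1->4): 4/4
  Flow on (2->4): 1/1
  Flow on (3->4): 7/9
Maximum flow = 12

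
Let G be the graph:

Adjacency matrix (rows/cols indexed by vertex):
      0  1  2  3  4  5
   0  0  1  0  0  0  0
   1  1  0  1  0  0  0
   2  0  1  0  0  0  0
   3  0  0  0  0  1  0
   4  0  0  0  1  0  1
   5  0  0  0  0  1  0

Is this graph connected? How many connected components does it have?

Checking connectivity: the graph has 2 connected component(s).
Components: [[0, 1, 2], [3, 4, 5]]. The graph is NOT connected.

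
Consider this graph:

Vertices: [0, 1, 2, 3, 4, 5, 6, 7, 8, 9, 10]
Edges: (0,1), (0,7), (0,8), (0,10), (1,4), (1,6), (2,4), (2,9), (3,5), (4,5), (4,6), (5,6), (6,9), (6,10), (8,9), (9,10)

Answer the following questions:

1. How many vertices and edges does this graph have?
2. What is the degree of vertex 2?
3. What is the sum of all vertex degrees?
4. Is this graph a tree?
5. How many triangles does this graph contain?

Count: 11 vertices, 16 edges.
Vertex 2 has neighbors [4, 9], degree = 2.
Handshaking lemma: 2 * 16 = 32.
A tree on 11 vertices has 10 edges. This graph has 16 edges (6 extra). Not a tree.
Number of triangles = 3.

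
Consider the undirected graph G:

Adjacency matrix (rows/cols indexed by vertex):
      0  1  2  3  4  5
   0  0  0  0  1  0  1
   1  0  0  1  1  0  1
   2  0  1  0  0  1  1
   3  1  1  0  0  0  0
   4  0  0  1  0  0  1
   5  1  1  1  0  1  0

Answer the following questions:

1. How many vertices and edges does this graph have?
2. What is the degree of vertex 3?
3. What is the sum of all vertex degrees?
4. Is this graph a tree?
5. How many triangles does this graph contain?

Count: 6 vertices, 8 edges.
Vertex 3 has neighbors [0, 1], degree = 2.
Handshaking lemma: 2 * 8 = 16.
A tree on 6 vertices has 5 edges. This graph has 8 edges (3 extra). Not a tree.
Number of triangles = 2.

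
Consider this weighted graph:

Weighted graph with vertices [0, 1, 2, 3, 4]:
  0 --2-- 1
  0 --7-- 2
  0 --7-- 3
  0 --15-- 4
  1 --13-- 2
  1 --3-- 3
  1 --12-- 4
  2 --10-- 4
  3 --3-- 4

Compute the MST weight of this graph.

Applying Kruskal's algorithm (sort edges by weight, add if no cycle):
  Add (0,1) w=2
  Add (1,3) w=3
  Add (3,4) w=3
  Skip (0,3) w=7 (creates cycle)
  Add (0,2) w=7
  Skip (2,4) w=10 (creates cycle)
  Skip (1,4) w=12 (creates cycle)
  Skip (1,2) w=13 (creates cycle)
  Skip (0,4) w=15 (creates cycle)
MST weight = 15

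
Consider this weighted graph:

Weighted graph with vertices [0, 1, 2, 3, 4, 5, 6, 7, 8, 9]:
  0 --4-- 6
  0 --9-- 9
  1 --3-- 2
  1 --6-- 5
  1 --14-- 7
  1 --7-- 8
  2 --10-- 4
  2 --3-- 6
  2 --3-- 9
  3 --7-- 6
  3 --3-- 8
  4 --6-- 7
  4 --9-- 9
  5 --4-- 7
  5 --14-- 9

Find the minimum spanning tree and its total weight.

Applying Kruskal's algorithm (sort edges by weight, add if no cycle):
  Add (1,2) w=3
  Add (2,9) w=3
  Add (2,6) w=3
  Add (3,8) w=3
  Add (0,6) w=4
  Add (5,7) w=4
  Add (1,5) w=6
  Add (4,7) w=6
  Add (1,8) w=7
  Skip (3,6) w=7 (creates cycle)
  Skip (0,9) w=9 (creates cycle)
  Skip (4,9) w=9 (creates cycle)
  Skip (2,4) w=10 (creates cycle)
  Skip (1,7) w=14 (creates cycle)
  Skip (5,9) w=14 (creates cycle)
MST weight = 39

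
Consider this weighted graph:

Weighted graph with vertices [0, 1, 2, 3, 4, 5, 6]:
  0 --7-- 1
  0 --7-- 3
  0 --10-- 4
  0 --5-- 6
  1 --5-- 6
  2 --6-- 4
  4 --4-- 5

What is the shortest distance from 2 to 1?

Using Dijkstra's algorithm from vertex 2:
Shortest path: 2 -> 4 -> 0 -> 1
Total weight: 6 + 10 + 7 = 23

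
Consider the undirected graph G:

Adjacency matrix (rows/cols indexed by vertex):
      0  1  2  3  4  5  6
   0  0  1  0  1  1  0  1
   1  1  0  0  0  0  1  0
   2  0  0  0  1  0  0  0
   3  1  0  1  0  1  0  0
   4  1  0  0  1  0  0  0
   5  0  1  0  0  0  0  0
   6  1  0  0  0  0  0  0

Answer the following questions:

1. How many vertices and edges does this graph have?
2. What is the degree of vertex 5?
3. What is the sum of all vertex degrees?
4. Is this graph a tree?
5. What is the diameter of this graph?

Count: 7 vertices, 7 edges.
Vertex 5 has neighbors [1], degree = 1.
Handshaking lemma: 2 * 7 = 14.
A tree on 7 vertices has 6 edges. This graph has 7 edges (1 extra). Not a tree.
Diameter (longest shortest path) = 4.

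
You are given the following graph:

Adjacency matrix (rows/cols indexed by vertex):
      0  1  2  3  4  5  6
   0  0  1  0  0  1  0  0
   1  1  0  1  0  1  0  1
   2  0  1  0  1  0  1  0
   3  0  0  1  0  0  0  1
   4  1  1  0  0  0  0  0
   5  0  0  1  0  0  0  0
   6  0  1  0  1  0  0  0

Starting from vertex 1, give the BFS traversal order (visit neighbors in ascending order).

BFS from vertex 1 (neighbors processed in ascending order):
Visit order: 1, 0, 2, 4, 6, 3, 5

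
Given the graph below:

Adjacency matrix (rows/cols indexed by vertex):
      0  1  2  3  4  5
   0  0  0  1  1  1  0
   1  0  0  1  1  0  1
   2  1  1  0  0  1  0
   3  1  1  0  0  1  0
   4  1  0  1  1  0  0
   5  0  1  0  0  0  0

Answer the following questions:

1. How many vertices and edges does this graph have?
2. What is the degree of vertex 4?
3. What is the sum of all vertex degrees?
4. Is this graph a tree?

Count: 6 vertices, 8 edges.
Vertex 4 has neighbors [0, 2, 3], degree = 3.
Handshaking lemma: 2 * 8 = 16.
A tree on 6 vertices has 5 edges. This graph has 8 edges (3 extra). Not a tree.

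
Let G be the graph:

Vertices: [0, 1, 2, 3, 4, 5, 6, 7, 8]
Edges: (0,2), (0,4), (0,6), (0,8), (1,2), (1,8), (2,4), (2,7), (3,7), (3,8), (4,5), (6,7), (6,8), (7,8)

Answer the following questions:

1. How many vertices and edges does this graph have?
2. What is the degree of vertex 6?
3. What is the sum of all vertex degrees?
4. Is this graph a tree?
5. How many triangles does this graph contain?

Count: 9 vertices, 14 edges.
Vertex 6 has neighbors [0, 7, 8], degree = 3.
Handshaking lemma: 2 * 14 = 28.
A tree on 9 vertices has 8 edges. This graph has 14 edges (6 extra). Not a tree.
Number of triangles = 4.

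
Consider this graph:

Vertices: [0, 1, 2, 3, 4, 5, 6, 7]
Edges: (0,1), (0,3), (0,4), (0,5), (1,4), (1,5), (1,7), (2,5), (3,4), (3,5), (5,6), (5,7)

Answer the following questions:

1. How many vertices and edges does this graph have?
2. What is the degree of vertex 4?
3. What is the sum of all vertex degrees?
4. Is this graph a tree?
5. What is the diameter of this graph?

Count: 8 vertices, 12 edges.
Vertex 4 has neighbors [0, 1, 3], degree = 3.
Handshaking lemma: 2 * 12 = 24.
A tree on 8 vertices has 7 edges. This graph has 12 edges (5 extra). Not a tree.
Diameter (longest shortest path) = 3.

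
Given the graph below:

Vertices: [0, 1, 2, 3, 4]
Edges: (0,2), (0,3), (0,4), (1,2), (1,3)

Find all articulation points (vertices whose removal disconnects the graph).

An articulation point is a vertex whose removal disconnects the graph.
Articulation points: [0]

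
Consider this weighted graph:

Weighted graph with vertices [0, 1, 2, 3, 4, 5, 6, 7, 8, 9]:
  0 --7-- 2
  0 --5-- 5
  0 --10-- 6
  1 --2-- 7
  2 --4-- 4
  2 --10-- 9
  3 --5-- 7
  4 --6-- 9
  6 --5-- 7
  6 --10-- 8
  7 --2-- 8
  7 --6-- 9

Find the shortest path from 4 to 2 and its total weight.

Using Dijkstra's algorithm from vertex 4:
Shortest path: 4 -> 2
Total weight: 4 = 4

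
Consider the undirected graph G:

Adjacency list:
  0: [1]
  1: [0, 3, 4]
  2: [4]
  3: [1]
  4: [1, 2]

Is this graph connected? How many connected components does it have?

Checking connectivity: the graph has 1 connected component(s).
All vertices are reachable from each other. The graph IS connected.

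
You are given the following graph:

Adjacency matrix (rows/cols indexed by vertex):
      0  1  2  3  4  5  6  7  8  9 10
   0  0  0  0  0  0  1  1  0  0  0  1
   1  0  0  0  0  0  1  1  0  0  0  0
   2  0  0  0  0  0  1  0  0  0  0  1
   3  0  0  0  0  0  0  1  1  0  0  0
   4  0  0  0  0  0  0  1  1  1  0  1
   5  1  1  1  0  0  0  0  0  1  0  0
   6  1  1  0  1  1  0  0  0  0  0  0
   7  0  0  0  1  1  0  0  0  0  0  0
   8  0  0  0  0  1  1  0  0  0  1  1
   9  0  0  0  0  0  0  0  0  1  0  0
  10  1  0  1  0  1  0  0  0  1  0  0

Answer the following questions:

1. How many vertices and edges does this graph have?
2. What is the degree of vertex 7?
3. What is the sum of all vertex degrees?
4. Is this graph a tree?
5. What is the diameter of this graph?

Count: 11 vertices, 16 edges.
Vertex 7 has neighbors [3, 4], degree = 2.
Handshaking lemma: 2 * 16 = 32.
A tree on 11 vertices has 10 edges. This graph has 16 edges (6 extra). Not a tree.
Diameter (longest shortest path) = 4.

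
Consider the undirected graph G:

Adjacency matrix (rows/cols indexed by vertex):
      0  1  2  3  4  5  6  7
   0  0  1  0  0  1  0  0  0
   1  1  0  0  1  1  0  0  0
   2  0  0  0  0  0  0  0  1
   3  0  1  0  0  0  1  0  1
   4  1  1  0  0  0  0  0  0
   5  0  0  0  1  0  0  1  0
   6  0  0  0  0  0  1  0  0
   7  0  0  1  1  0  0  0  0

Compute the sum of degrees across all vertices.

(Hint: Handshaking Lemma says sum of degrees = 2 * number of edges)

Count edges: 8 edges.
By Handshaking Lemma: sum of degrees = 2 * 8 = 16.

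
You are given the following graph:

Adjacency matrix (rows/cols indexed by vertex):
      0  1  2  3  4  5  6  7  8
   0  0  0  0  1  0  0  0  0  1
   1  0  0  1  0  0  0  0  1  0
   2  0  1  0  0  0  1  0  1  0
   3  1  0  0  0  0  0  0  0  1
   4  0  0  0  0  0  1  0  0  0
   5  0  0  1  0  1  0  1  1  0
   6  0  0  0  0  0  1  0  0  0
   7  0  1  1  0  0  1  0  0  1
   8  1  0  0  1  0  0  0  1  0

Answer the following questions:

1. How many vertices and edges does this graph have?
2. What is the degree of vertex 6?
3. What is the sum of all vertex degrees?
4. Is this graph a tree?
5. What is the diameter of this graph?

Count: 9 vertices, 11 edges.
Vertex 6 has neighbors [5], degree = 1.
Handshaking lemma: 2 * 11 = 22.
A tree on 9 vertices has 8 edges. This graph has 11 edges (3 extra). Not a tree.
Diameter (longest shortest path) = 4.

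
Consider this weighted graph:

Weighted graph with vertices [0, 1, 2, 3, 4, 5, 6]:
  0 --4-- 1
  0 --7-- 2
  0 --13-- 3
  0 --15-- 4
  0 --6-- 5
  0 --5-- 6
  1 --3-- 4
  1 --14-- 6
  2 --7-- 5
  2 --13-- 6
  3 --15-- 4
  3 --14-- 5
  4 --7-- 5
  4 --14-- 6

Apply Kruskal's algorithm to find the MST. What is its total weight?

Applying Kruskal's algorithm (sort edges by weight, add if no cycle):
  Add (1,4) w=3
  Add (0,1) w=4
  Add (0,6) w=5
  Add (0,5) w=6
  Add (0,2) w=7
  Skip (2,5) w=7 (creates cycle)
  Skip (4,5) w=7 (creates cycle)
  Add (0,3) w=13
  Skip (2,6) w=13 (creates cycle)
  Skip (1,6) w=14 (creates cycle)
  Skip (3,5) w=14 (creates cycle)
  Skip (4,6) w=14 (creates cycle)
  Skip (0,4) w=15 (creates cycle)
  Skip (3,4) w=15 (creates cycle)
MST weight = 38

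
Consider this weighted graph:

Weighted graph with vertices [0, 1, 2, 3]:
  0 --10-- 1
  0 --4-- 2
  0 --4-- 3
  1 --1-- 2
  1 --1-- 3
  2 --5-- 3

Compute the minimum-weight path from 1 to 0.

Using Dijkstra's algorithm from vertex 1:
Shortest path: 1 -> 3 -> 0
Total weight: 1 + 4 = 5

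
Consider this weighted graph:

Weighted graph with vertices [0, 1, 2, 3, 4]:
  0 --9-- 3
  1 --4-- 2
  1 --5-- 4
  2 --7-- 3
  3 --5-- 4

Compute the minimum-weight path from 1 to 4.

Using Dijkstra's algorithm from vertex 1:
Shortest path: 1 -> 4
Total weight: 5 = 5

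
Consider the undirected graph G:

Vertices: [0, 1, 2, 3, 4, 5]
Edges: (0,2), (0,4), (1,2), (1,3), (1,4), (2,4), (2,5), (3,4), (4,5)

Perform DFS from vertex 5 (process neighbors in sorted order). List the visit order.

DFS from vertex 5 (neighbors processed in ascending order):
Visit order: 5, 2, 0, 4, 1, 3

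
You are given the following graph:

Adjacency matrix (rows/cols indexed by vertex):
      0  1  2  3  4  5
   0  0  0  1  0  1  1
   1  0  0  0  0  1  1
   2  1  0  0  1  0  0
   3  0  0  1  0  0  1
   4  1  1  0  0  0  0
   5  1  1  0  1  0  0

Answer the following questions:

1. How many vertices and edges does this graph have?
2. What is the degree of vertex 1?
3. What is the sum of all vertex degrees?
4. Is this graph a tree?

Count: 6 vertices, 7 edges.
Vertex 1 has neighbors [4, 5], degree = 2.
Handshaking lemma: 2 * 7 = 14.
A tree on 6 vertices has 5 edges. This graph has 7 edges (2 extra). Not a tree.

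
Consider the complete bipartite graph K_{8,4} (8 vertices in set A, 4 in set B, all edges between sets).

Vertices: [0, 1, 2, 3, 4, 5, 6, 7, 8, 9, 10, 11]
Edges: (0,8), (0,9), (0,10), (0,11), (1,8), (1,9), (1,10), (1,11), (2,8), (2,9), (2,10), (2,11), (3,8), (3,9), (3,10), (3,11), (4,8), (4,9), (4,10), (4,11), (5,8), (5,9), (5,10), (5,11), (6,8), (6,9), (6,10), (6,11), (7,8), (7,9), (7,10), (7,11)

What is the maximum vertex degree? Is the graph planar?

Set-A vertices have degree 4; set-B vertices have degree 8. Maximum degree = max(8,4) = 8.
K_{8,4} contains K_{3,3} as a subgraph (since both sides have >= 3 vertices); by Kuratowski's theorem it is not planar.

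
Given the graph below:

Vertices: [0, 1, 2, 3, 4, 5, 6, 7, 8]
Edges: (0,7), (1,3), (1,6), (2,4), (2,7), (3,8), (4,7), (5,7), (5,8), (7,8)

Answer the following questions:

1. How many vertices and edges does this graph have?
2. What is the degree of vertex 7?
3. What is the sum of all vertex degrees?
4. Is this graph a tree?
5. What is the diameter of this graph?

Count: 9 vertices, 10 edges.
Vertex 7 has neighbors [0, 2, 4, 5, 8], degree = 5.
Handshaking lemma: 2 * 10 = 20.
A tree on 9 vertices has 8 edges. This graph has 10 edges (2 extra). Not a tree.
Diameter (longest shortest path) = 5.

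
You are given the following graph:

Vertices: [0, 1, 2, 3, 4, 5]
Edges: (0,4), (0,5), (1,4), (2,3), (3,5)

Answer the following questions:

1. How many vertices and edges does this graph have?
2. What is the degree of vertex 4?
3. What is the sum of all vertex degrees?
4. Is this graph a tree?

Count: 6 vertices, 5 edges.
Vertex 4 has neighbors [0, 1], degree = 2.
Handshaking lemma: 2 * 5 = 10.
A graph is a tree iff it is connected and has exactly n-1 edges. This graph is connected (all 6 vertices in one component) and has 6-1 = 5 edges. It is a tree.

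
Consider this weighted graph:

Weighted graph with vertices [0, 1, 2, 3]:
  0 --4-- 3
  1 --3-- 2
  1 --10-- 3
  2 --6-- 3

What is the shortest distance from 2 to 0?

Using Dijkstra's algorithm from vertex 2:
Shortest path: 2 -> 3 -> 0
Total weight: 6 + 4 = 10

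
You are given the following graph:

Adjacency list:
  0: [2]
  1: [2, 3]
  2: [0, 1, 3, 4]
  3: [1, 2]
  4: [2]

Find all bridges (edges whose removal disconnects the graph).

A bridge is an edge whose removal increases the number of connected components.
Bridges found: (0,2), (2,4)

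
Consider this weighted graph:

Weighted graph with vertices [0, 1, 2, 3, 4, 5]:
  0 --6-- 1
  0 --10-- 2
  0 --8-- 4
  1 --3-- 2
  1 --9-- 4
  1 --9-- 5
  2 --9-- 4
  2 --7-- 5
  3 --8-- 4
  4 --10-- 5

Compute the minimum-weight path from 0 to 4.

Using Dijkstra's algorithm from vertex 0:
Shortest path: 0 -> 4
Total weight: 8 = 8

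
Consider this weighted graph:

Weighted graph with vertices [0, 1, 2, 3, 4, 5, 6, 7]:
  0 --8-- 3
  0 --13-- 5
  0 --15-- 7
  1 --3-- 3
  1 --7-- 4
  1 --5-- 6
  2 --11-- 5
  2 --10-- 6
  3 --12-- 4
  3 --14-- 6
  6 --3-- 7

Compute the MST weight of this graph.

Applying Kruskal's algorithm (sort edges by weight, add if no cycle):
  Add (1,3) w=3
  Add (6,7) w=3
  Add (1,6) w=5
  Add (1,4) w=7
  Add (0,3) w=8
  Add (2,6) w=10
  Add (2,5) w=11
  Skip (3,4) w=12 (creates cycle)
  Skip (0,5) w=13 (creates cycle)
  Skip (3,6) w=14 (creates cycle)
  Skip (0,7) w=15 (creates cycle)
MST weight = 47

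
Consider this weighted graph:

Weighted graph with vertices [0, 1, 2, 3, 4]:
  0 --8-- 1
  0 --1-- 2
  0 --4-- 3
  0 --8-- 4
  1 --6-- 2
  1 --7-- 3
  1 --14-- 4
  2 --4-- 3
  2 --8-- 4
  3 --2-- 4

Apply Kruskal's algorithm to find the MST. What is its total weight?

Applying Kruskal's algorithm (sort edges by weight, add if no cycle):
  Add (0,2) w=1
  Add (3,4) w=2
  Add (0,3) w=4
  Skip (2,3) w=4 (creates cycle)
  Add (1,2) w=6
  Skip (1,3) w=7 (creates cycle)
  Skip (0,4) w=8 (creates cycle)
  Skip (0,1) w=8 (creates cycle)
  Skip (2,4) w=8 (creates cycle)
  Skip (1,4) w=14 (creates cycle)
MST weight = 13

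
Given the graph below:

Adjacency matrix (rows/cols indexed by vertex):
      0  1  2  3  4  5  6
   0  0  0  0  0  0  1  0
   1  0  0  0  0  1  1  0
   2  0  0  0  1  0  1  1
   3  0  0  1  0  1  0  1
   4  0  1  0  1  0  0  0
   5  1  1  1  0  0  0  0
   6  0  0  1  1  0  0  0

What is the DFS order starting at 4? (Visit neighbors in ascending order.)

DFS from vertex 4 (neighbors processed in ascending order):
Visit order: 4, 1, 5, 0, 2, 3, 6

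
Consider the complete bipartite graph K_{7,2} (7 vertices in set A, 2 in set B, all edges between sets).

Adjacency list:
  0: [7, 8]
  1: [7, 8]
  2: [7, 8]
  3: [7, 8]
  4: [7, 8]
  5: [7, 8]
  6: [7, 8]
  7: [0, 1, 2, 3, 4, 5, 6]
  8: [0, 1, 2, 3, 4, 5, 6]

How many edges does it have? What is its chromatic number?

K_{7,2} has 7 * 2 = 14 edges.
Bipartite graphs have chromatic number 2 (color each partition differently).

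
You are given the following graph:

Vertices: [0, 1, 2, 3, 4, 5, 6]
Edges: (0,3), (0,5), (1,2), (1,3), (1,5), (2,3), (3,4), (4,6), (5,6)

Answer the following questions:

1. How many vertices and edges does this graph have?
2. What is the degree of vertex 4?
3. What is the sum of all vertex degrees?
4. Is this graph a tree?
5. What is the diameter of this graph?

Count: 7 vertices, 9 edges.
Vertex 4 has neighbors [3, 6], degree = 2.
Handshaking lemma: 2 * 9 = 18.
A tree on 7 vertices has 6 edges. This graph has 9 edges (3 extra). Not a tree.
Diameter (longest shortest path) = 3.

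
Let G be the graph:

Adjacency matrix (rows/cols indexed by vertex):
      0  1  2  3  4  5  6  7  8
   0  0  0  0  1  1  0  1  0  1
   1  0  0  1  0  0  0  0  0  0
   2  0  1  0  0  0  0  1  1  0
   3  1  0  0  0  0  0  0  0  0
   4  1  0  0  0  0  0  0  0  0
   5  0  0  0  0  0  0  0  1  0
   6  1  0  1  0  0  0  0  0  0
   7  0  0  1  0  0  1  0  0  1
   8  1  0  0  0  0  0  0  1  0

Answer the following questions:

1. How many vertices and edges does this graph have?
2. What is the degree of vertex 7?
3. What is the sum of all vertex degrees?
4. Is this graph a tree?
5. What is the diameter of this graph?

Count: 9 vertices, 9 edges.
Vertex 7 has neighbors [2, 5, 8], degree = 3.
Handshaking lemma: 2 * 9 = 18.
A tree on 9 vertices has 8 edges. This graph has 9 edges (1 extra). Not a tree.
Diameter (longest shortest path) = 4.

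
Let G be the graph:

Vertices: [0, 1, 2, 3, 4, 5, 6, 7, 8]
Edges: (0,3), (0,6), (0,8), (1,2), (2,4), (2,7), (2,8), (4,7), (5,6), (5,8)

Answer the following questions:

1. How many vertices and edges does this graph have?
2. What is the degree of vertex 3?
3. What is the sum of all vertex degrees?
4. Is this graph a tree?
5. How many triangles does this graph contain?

Count: 9 vertices, 10 edges.
Vertex 3 has neighbors [0], degree = 1.
Handshaking lemma: 2 * 10 = 20.
A tree on 9 vertices has 8 edges. This graph has 10 edges (2 extra). Not a tree.
Number of triangles = 1.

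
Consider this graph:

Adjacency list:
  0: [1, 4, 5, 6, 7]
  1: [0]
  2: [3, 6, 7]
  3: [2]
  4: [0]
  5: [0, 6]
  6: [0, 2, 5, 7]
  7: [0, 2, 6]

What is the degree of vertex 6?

Vertex 6 has neighbors [0, 2, 5, 7], so deg(6) = 4.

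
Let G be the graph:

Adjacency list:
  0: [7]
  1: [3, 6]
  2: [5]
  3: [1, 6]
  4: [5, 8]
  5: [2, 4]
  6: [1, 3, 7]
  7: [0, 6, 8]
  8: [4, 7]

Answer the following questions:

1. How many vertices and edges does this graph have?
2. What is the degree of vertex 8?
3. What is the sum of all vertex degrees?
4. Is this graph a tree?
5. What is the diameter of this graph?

Count: 9 vertices, 9 edges.
Vertex 8 has neighbors [4, 7], degree = 2.
Handshaking lemma: 2 * 9 = 18.
A tree on 9 vertices has 8 edges. This graph has 9 edges (1 extra). Not a tree.
Diameter (longest shortest path) = 6.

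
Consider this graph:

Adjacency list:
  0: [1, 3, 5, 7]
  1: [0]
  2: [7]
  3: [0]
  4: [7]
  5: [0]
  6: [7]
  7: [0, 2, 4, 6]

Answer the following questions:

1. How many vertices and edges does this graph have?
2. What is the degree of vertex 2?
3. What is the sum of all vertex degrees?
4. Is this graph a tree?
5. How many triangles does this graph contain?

Count: 8 vertices, 7 edges.
Vertex 2 has neighbors [7], degree = 1.
Handshaking lemma: 2 * 7 = 14.
A graph is a tree iff it is connected and has exactly n-1 edges. This graph is connected (all 8 vertices in one component) and has 8-1 = 7 edges. It is a tree.
Number of triangles = 0.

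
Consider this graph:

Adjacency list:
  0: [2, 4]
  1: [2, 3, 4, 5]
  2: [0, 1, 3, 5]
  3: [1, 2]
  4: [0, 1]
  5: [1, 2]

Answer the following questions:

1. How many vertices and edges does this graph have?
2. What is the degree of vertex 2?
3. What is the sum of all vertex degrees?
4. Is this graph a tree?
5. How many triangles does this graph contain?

Count: 6 vertices, 8 edges.
Vertex 2 has neighbors [0, 1, 3, 5], degree = 4.
Handshaking lemma: 2 * 8 = 16.
A tree on 6 vertices has 5 edges. This graph has 8 edges (3 extra). Not a tree.
Number of triangles = 2.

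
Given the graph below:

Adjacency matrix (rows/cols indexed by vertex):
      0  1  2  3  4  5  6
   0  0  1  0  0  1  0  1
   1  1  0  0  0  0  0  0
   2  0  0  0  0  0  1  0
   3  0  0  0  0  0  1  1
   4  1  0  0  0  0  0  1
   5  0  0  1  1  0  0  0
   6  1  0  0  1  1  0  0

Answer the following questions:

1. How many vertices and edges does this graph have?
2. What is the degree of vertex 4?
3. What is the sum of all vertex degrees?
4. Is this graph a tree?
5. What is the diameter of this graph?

Count: 7 vertices, 7 edges.
Vertex 4 has neighbors [0, 6], degree = 2.
Handshaking lemma: 2 * 7 = 14.
A tree on 7 vertices has 6 edges. This graph has 7 edges (1 extra). Not a tree.
Diameter (longest shortest path) = 5.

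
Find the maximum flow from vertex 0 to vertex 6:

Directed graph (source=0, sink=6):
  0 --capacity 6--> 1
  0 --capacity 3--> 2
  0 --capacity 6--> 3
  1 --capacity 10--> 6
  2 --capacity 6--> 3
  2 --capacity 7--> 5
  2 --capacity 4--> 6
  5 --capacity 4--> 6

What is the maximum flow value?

Computing max flow:
  Flow on (0->1): 6/6
  Flow on (0->2): 3/3
  Flow on (1->6): 6/10
  Flow on (2->6): 3/4
Maximum flow = 9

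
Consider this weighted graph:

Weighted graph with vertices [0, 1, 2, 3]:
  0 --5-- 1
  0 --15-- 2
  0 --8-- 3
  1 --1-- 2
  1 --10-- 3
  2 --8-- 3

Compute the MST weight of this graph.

Applying Kruskal's algorithm (sort edges by weight, add if no cycle):
  Add (1,2) w=1
  Add (0,1) w=5
  Add (0,3) w=8
  Skip (2,3) w=8 (creates cycle)
  Skip (1,3) w=10 (creates cycle)
  Skip (0,2) w=15 (creates cycle)
MST weight = 14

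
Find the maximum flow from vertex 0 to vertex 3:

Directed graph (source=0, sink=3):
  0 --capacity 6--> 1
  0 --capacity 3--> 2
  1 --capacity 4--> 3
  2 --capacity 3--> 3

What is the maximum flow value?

Computing max flow:
  Flow on (0->1): 4/6
  Flow on (0->2): 3/3
  Flow on (1->3): 4/4
  Flow on (2->3): 3/3
Maximum flow = 7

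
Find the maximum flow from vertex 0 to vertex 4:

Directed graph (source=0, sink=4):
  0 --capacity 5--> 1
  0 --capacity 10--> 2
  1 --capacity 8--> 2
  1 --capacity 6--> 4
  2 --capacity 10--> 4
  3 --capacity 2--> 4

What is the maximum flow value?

Computing max flow:
  Flow on (0->1): 5/5
  Flow on (0->2): 10/10
  Flow on (1->4): 5/6
  Flow on (2->4): 10/10
Maximum flow = 15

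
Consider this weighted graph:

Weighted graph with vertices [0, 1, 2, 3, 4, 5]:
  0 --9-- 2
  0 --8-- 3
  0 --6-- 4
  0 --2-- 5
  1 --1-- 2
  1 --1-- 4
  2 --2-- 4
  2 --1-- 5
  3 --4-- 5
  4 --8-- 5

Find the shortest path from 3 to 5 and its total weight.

Using Dijkstra's algorithm from vertex 3:
Shortest path: 3 -> 5
Total weight: 4 = 4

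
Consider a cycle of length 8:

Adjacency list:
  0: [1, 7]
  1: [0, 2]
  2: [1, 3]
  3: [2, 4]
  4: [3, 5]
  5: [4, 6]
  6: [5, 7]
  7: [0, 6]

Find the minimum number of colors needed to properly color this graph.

This is an even cycle (C_8). Even cycles are bipartite.
Chromatic number = 2.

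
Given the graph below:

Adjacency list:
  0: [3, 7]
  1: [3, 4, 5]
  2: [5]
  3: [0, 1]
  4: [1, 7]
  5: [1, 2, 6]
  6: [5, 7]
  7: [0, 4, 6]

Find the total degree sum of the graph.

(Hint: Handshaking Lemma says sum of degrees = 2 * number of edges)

Count edges: 9 edges.
By Handshaking Lemma: sum of degrees = 2 * 9 = 18.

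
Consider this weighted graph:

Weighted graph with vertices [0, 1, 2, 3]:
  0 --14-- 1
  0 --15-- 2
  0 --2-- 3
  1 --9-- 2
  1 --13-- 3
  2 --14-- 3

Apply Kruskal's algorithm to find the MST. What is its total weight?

Applying Kruskal's algorithm (sort edges by weight, add if no cycle):
  Add (0,3) w=2
  Add (1,2) w=9
  Add (1,3) w=13
  Skip (0,1) w=14 (creates cycle)
  Skip (2,3) w=14 (creates cycle)
  Skip (0,2) w=15 (creates cycle)
MST weight = 24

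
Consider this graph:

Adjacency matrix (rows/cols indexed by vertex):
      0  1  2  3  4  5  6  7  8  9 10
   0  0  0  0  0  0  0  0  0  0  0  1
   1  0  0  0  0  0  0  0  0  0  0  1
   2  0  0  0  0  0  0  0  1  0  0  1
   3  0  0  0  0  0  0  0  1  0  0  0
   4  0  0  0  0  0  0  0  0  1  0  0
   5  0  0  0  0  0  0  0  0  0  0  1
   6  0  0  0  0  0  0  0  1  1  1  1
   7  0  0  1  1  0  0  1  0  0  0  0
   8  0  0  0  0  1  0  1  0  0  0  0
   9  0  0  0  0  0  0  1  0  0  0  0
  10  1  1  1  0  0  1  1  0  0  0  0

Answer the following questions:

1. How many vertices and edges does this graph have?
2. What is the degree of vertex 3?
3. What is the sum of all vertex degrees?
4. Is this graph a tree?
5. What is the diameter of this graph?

Count: 11 vertices, 11 edges.
Vertex 3 has neighbors [7], degree = 1.
Handshaking lemma: 2 * 11 = 22.
A tree on 11 vertices has 10 edges. This graph has 11 edges (1 extra). Not a tree.
Diameter (longest shortest path) = 4.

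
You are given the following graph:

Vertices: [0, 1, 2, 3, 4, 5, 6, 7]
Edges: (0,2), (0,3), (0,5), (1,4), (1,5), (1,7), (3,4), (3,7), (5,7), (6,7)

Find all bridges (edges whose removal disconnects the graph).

A bridge is an edge whose removal increases the number of connected components.
Bridges found: (0,2), (6,7)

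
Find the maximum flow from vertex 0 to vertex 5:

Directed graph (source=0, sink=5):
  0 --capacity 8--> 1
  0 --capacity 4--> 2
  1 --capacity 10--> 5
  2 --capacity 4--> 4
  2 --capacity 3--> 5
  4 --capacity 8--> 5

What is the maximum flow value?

Computing max flow:
  Flow on (0->1): 8/8
  Flow on (0->2): 4/4
  Flow on (1->5): 8/10
  Flow on (2->4): 1/4
  Flow on (2->5): 3/3
  Flow on (4->5): 1/8
Maximum flow = 12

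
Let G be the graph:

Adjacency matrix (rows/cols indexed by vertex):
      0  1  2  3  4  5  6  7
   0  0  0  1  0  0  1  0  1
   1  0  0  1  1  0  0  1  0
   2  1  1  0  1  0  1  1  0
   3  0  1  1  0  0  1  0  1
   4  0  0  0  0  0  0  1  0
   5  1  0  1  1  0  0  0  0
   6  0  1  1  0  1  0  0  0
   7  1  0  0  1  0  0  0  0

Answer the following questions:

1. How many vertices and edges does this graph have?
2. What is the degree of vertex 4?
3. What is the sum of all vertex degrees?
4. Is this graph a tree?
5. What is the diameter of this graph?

Count: 8 vertices, 12 edges.
Vertex 4 has neighbors [6], degree = 1.
Handshaking lemma: 2 * 12 = 24.
A tree on 8 vertices has 7 edges. This graph has 12 edges (5 extra). Not a tree.
Diameter (longest shortest path) = 4.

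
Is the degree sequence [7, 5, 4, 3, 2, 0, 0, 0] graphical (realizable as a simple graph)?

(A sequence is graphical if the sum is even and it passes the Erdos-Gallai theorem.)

Sum of degrees = 21. Sum is odd, so the sequence is NOT graphical.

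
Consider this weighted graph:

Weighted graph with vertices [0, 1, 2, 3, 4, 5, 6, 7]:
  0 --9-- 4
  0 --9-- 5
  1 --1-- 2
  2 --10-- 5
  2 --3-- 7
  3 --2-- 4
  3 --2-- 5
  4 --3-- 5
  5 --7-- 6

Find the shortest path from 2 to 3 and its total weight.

Using Dijkstra's algorithm from vertex 2:
Shortest path: 2 -> 5 -> 3
Total weight: 10 + 2 = 12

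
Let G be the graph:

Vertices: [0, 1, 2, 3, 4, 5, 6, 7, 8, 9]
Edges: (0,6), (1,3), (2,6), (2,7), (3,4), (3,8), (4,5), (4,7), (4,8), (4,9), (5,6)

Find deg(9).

Vertex 9 has neighbors [4], so deg(9) = 1.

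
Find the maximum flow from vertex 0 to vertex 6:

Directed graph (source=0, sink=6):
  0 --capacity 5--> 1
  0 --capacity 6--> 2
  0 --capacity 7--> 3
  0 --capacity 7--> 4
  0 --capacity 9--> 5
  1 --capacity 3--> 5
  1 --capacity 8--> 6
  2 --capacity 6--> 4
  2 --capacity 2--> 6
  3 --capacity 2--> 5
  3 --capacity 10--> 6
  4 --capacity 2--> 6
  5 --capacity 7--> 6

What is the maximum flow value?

Computing max flow:
  Flow on (0->1): 5/5
  Flow on (0->2): 2/6
  Flow on (0->3): 7/7
  Flow on (0->4): 2/7
  Flow on (0->5): 7/9
  Flow on (1->6): 5/8
  Flow on (2->6): 2/2
  Flow on (3->6): 7/10
  Flow on (4->6): 2/2
  Flow on (5->6): 7/7
Maximum flow = 23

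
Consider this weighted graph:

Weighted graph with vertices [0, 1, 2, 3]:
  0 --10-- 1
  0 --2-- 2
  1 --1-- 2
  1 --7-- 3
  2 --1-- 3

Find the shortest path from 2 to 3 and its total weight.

Using Dijkstra's algorithm from vertex 2:
Shortest path: 2 -> 3
Total weight: 1 = 1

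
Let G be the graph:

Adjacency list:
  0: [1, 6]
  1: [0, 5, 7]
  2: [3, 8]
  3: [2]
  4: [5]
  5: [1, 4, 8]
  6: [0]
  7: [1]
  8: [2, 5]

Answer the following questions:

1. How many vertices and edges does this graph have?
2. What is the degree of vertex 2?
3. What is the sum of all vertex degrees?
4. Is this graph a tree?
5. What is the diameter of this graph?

Count: 9 vertices, 8 edges.
Vertex 2 has neighbors [3, 8], degree = 2.
Handshaking lemma: 2 * 8 = 16.
A graph is a tree iff it is connected and has exactly n-1 edges. This graph is connected (all 9 vertices in one component) and has 9-1 = 8 edges. It is a tree.
Diameter (longest shortest path) = 6.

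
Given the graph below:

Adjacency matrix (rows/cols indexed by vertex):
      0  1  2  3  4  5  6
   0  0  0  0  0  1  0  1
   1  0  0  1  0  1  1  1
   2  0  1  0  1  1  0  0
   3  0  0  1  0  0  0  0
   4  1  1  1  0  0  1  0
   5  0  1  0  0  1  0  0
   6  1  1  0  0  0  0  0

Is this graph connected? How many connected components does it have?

Checking connectivity: the graph has 1 connected component(s).
All vertices are reachable from each other. The graph IS connected.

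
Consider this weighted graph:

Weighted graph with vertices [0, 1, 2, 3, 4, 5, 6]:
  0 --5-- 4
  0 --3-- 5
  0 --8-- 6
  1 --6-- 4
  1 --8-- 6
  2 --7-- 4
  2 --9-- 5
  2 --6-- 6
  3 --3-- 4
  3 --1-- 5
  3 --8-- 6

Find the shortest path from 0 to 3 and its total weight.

Using Dijkstra's algorithm from vertex 0:
Shortest path: 0 -> 5 -> 3
Total weight: 3 + 1 = 4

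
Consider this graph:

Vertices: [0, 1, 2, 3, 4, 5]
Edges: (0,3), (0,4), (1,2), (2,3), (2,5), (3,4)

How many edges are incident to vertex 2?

Vertex 2 has neighbors [1, 3, 5], so deg(2) = 3.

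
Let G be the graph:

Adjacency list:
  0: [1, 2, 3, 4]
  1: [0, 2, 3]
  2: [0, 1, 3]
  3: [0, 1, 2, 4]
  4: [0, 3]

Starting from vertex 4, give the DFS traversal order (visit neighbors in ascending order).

DFS from vertex 4 (neighbors processed in ascending order):
Visit order: 4, 0, 1, 2, 3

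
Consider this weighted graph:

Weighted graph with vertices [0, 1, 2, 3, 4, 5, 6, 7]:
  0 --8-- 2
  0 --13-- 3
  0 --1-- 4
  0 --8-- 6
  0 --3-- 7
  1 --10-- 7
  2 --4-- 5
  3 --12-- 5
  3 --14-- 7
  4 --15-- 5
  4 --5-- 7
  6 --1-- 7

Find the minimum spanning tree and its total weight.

Applying Kruskal's algorithm (sort edges by weight, add if no cycle):
  Add (0,4) w=1
  Add (6,7) w=1
  Add (0,7) w=3
  Add (2,5) w=4
  Skip (4,7) w=5 (creates cycle)
  Add (0,2) w=8
  Skip (0,6) w=8 (creates cycle)
  Add (1,7) w=10
  Add (3,5) w=12
  Skip (0,3) w=13 (creates cycle)
  Skip (3,7) w=14 (creates cycle)
  Skip (4,5) w=15 (creates cycle)
MST weight = 39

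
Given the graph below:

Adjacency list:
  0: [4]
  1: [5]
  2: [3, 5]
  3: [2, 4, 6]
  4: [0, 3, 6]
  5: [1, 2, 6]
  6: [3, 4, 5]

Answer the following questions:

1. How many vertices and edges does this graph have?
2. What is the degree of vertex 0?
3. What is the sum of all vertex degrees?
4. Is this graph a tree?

Count: 7 vertices, 8 edges.
Vertex 0 has neighbors [4], degree = 1.
Handshaking lemma: 2 * 8 = 16.
A tree on 7 vertices has 6 edges. This graph has 8 edges (2 extra). Not a tree.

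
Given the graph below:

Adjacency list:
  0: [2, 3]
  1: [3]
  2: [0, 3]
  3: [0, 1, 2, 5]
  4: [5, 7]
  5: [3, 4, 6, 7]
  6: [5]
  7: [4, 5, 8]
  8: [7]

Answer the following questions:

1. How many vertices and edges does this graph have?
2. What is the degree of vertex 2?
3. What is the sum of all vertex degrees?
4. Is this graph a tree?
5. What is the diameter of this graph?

Count: 9 vertices, 10 edges.
Vertex 2 has neighbors [0, 3], degree = 2.
Handshaking lemma: 2 * 10 = 20.
A tree on 9 vertices has 8 edges. This graph has 10 edges (2 extra). Not a tree.
Diameter (longest shortest path) = 4.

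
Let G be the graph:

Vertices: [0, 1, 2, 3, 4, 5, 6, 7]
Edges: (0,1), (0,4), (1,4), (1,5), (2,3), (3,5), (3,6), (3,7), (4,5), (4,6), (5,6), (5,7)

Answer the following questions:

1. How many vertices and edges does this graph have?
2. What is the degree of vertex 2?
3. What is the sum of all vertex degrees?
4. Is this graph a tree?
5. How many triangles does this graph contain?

Count: 8 vertices, 12 edges.
Vertex 2 has neighbors [3], degree = 1.
Handshaking lemma: 2 * 12 = 24.
A tree on 8 vertices has 7 edges. This graph has 12 edges (5 extra). Not a tree.
Number of triangles = 5.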